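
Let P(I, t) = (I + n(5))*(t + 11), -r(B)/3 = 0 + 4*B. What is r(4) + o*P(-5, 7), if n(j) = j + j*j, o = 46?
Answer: 20652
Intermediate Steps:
r(B) = -12*B (r(B) = -3*(0 + 4*B) = -12*B)
n(j) = j + j²
P(I, t) = (11 + t)*(30 + I) (P(I, t) = (I + 5*(1 + 5))*(t + 11) = (I + 5*6)*(11 + t) = (I + 30)*(11 + t) = (30 + I)*(11 + t) = (11 + t)*(30 + I))
r(4) + o*P(-5, 7) = -12*4 + 46*(330 + 11*(-5) + 30*7 - 5*7) = -48 + 46*(330 - 55 + 210 - 35) = -48 + 46*450 = -48 + 20700 = 20652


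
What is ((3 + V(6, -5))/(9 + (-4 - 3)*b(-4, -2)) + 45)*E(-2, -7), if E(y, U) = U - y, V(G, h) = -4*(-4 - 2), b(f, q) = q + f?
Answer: -3870/17 ≈ -227.65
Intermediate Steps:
b(f, q) = f + q
V(G, h) = 24 (V(G, h) = -4*(-6) = 24)
((3 + V(6, -5))/(9 + (-4 - 3)*b(-4, -2)) + 45)*E(-2, -7) = ((3 + 24)/(9 + (-4 - 3)*(-4 - 2)) + 45)*(-7 - 1*(-2)) = (27/(9 - 7*(-6)) + 45)*(-7 + 2) = (27/(9 + 42) + 45)*(-5) = (27/51 + 45)*(-5) = (27*(1/51) + 45)*(-5) = (9/17 + 45)*(-5) = (774/17)*(-5) = -3870/17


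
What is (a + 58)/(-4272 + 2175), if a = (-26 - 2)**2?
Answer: -842/2097 ≈ -0.40153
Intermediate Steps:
a = 784 (a = (-28)**2 = 784)
(a + 58)/(-4272 + 2175) = (784 + 58)/(-4272 + 2175) = 842/(-2097) = 842*(-1/2097) = -842/2097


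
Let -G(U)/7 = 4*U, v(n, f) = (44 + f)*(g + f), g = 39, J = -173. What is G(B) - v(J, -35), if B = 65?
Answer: -1856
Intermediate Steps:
v(n, f) = (39 + f)*(44 + f) (v(n, f) = (44 + f)*(39 + f) = (39 + f)*(44 + f))
G(U) = -28*U
G(B) - v(J, -35) = -28*65 - (1716 + (-35)² + 83*(-35)) = -1820 - (1716 + 1225 - 2905) = -1820 - 1*36 = -1820 - 36 = -1856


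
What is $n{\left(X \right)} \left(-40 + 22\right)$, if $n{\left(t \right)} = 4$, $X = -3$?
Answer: $-72$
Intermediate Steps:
$n{\left(X \right)} \left(-40 + 22\right) = 4 \left(-40 + 22\right) = 4 \left(-18\right) = -72$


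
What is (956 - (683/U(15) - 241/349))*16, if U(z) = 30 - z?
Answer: 76318528/5235 ≈ 14579.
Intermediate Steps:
(956 - (683/U(15) - 241/349))*16 = (956 - (683/(30 - 1*15) - 241/349))*16 = (956 - (683/(30 - 15) - 241*1/349))*16 = (956 - (683/15 - 241/349))*16 = (956 - 1*234752/5235)*16 = (956 - 234752/5235)*16 = (4769908/5235)*16 = 76318528/5235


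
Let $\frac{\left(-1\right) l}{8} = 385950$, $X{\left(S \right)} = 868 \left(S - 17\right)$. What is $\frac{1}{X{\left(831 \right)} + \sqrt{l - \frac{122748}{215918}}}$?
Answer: $\frac{3467211244}{2449780190428405} - \frac{3 i \sqrt{3998492714503474}}{53895164189424910} \approx 1.4153 \cdot 10^{-6} - 3.5198 \cdot 10^{-9} i$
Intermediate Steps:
$X{\left(S \right)} = -14756 + 868 S$ ($X{\left(S \right)} = 868 \left(-17 + S\right) = -14756 + 868 S$)
$l = -3087600$ ($l = \left(-8\right) 385950 = -3087600$)
$\frac{1}{X{\left(831 \right)} + \sqrt{l - \frac{122748}{215918}}} = \frac{1}{\left(-14756 + 868 \cdot 831\right) + \sqrt{-3087600 - \frac{122748}{215918}}} = \frac{1}{\left(-14756 + 721308\right) + \sqrt{-3087600 - \frac{61374}{107959}}} = \frac{1}{706552 + \sqrt{-3087600 - \frac{61374}{107959}}} = \frac{1}{706552 + \sqrt{- \frac{333334269774}{107959}}} = \frac{1}{706552 + \frac{3 i \sqrt{3998492714503474}}{107959}}$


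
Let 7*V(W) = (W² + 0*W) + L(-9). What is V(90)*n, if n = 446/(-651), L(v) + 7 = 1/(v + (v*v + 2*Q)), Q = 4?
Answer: -144379343/182280 ≈ -792.07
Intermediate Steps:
L(v) = -7 + 1/(8 + v + v²) (L(v) = -7 + 1/(v + (v*v + 2*4)) = -7 + 1/(v + (v² + 8)) = -7 + 1/(v + (8 + v²)) = -7 + 1/(8 + v + v²))
V(W) = -559/560 + W²/7 (V(W) = ((W² + 0*W) + (-55 - 7*(-9) - 7*(-9)²)/(8 - 9 + (-9)²))/7 = ((W² + 0) + (-55 + 63 - 7*81)/(8 - 9 + 81))/7 = (W² + (-55 + 63 - 567)/80)/7 = (W² + (1/80)*(-559))/7 = (W² - 559/80)/7 = (-559/80 + W²)/7 = -559/560 + W²/7)
n = -446/651 (n = 446*(-1/651) = -446/651 ≈ -0.68510)
V(90)*n = (-559/560 + (⅐)*90²)*(-446/651) = (-559/560 + (⅐)*8100)*(-446/651) = (-559/560 + 8100/7)*(-446/651) = (647441/560)*(-446/651) = -144379343/182280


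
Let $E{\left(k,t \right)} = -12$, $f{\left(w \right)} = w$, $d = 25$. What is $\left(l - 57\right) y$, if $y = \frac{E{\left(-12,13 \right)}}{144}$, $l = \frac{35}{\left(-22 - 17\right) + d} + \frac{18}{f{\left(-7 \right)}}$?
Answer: $\frac{869}{168} \approx 5.1726$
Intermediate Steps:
$l = - \frac{71}{14}$ ($l = \frac{35}{\left(-22 - 17\right) + 25} + \frac{18}{-7} = \frac{35}{-39 + 25} + 18 \left(- \frac{1}{7}\right) = \frac{35}{-14} - \frac{18}{7} = 35 \left(- \frac{1}{14}\right) - \frac{18}{7} = - \frac{5}{2} - \frac{18}{7} = - \frac{71}{14} \approx -5.0714$)
$y = - \frac{1}{12}$ ($y = - \frac{12}{144} = \left(-12\right) \frac{1}{144} = - \frac{1}{12} \approx -0.083333$)
$\left(l - 57\right) y = \left(- \frac{71}{14} - 57\right) \left(- \frac{1}{12}\right) = \left(- \frac{869}{14}\right) \left(- \frac{1}{12}\right) = \frac{869}{168}$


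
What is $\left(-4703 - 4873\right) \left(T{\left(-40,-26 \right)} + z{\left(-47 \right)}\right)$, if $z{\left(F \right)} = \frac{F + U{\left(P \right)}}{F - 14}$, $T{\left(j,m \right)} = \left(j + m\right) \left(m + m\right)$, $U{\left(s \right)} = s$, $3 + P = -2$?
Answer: $- \frac{2005252704}{61} \approx -3.2873 \cdot 10^{7}$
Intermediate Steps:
$P = -5$ ($P = -3 - 2 = -5$)
$T{\left(j,m \right)} = 2 m \left(j + m\right)$ ($T{\left(j,m \right)} = \left(j + m\right) 2 m = 2 m \left(j + m\right)$)
$z{\left(F \right)} = \frac{-5 + F}{-14 + F}$ ($z{\left(F \right)} = \frac{F - 5}{F - 14} = \frac{-5 + F}{-14 + F}$)
$\left(-4703 - 4873\right) \left(T{\left(-40,-26 \right)} + z{\left(-47 \right)}\right) = \left(-4703 - 4873\right) \left(2 \left(-26\right) \left(-40 - 26\right) + \frac{-5 - 47}{-14 - 47}\right) = - 9576 \left(2 \left(-26\right) \left(-66\right) + \frac{1}{-61} \left(-52\right)\right) = - 9576 \left(3432 - - \frac{52}{61}\right) = - 9576 \left(3432 + \frac{52}{61}\right) = \left(-9576\right) \frac{209404}{61} = - \frac{2005252704}{61}$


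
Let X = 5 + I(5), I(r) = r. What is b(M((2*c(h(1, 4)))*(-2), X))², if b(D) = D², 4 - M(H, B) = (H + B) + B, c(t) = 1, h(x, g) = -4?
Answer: 20736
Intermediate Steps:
X = 10 (X = 5 + 5 = 10)
M(H, B) = 4 - H - 2*B (M(H, B) = 4 - ((H + B) + B) = 4 - ((B + H) + B) = 4 - (H + 2*B) = 4 + (-H - 2*B) = 4 - H - 2*B)
b(M((2*c(h(1, 4)))*(-2), X))² = ((4 - 2*1*(-2) - 2*10)²)² = ((4 - 2*(-2) - 20)²)² = ((4 - 1*(-4) - 20)²)² = ((4 + 4 - 20)²)² = ((-12)²)² = 144² = 20736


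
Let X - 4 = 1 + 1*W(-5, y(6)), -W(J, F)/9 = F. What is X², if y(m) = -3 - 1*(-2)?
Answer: 196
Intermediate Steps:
y(m) = -1 (y(m) = -3 + 2 = -1)
W(J, F) = -9*F
X = 14 (X = 4 + (1 + 1*(-9*(-1))) = 4 + (1 + 1*9) = 4 + (1 + 9) = 4 + 10 = 14)
X² = 14² = 196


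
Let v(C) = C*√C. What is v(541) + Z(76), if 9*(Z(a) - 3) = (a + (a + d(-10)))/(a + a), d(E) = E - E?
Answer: 28/9 + 541*√541 ≈ 12586.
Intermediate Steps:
d(E) = 0
v(C) = C^(3/2)
Z(a) = 28/9 (Z(a) = 3 + ((a + (a + 0))/(a + a))/9 = 3 + ((a + a)/((2*a)))/9 = 3 + ((2*a)*(1/(2*a)))/9 = 3 + (⅑)*1 = 3 + ⅑ = 28/9)
v(541) + Z(76) = 541^(3/2) + 28/9 = 541*√541 + 28/9 = 28/9 + 541*√541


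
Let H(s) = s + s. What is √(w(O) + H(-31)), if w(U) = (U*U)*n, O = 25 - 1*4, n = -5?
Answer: I*√2267 ≈ 47.613*I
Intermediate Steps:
O = 21 (O = 25 - 4 = 21)
w(U) = -5*U² (w(U) = (U*U)*(-5) = U²*(-5) = -5*U²)
H(s) = 2*s
√(w(O) + H(-31)) = √(-5*21² + 2*(-31)) = √(-5*441 - 62) = √(-2205 - 62) = √(-2267) = I*√2267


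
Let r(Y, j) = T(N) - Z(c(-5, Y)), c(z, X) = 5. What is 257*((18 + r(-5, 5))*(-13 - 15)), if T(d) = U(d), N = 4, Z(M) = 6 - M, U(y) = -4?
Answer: -93548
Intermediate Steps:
T(d) = -4
r(Y, j) = -5 (r(Y, j) = -4 - (6 - 1*5) = -4 - (6 - 5) = -4 - 1*1 = -4 - 1 = -5)
257*((18 + r(-5, 5))*(-13 - 15)) = 257*((18 - 5)*(-13 - 15)) = 257*(13*(-28)) = 257*(-364) = -93548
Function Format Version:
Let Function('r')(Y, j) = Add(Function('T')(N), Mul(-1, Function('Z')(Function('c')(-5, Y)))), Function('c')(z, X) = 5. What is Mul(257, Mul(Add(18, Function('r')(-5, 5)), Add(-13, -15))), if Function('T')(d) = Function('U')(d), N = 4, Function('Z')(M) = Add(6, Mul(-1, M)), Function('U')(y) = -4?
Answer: -93548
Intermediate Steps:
Function('T')(d) = -4
Function('r')(Y, j) = -5 (Function('r')(Y, j) = Add(-4, Mul(-1, Add(6, Mul(-1, 5)))) = Add(-4, Mul(-1, Add(6, -5))) = Add(-4, Mul(-1, 1)) = Add(-4, -1) = -5)
Mul(257, Mul(Add(18, Function('r')(-5, 5)), Add(-13, -15))) = Mul(257, Mul(Add(18, -5), Add(-13, -15))) = Mul(257, Mul(13, -28)) = Mul(257, -364) = -93548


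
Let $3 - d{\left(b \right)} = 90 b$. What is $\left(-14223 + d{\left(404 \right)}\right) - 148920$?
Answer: $-199500$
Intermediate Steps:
$d{\left(b \right)} = 3 - 90 b$
$\left(-14223 + d{\left(404 \right)}\right) - 148920 = \left(-14223 + \left(3 - 36360\right)\right) - 148920 = \left(-14223 - 36357\right) - 148920 = -50580 - 148920 = -199500$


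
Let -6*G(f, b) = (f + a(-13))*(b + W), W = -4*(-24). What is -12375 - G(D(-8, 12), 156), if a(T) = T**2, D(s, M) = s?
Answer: -5613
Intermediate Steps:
W = 96
G(f, b) = -(96 + b)*(169 + f)/6 (G(f, b) = -(f + (-13)**2)*(b + 96)/6 = -(f + 169)*(96 + b)/6 = -(169 + f)*(96 + b)/6 = -(96 + b)*(169 + f)/6)
-12375 - G(D(-8, 12), 156) = -12375 - (-2704 - 16*(-8) - 169/6*156 - 1/6*156*(-8)) = -12375 - (-2704 + 128 - 4394 + 208) = -12375 - 1*(-6762) = -12375 + 6762 = -5613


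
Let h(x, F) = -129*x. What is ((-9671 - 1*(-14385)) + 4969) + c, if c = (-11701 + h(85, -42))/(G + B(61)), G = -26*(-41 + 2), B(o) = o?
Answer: 10386559/1075 ≈ 9661.9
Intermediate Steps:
G = 1014 (G = -26*(-39) = 1014)
c = -22666/1075 (c = (-11701 - 129*85)/(1014 + 61) = (-11701 - 10965)/1075 = -22666*1/1075 = -22666/1075 ≈ -21.085)
((-9671 - 1*(-14385)) + 4969) + c = ((-9671 - 1*(-14385)) + 4969) - 22666/1075 = ((-9671 + 14385) + 4969) - 22666/1075 = (4714 + 4969) - 22666/1075 = 9683 - 22666/1075 = 10386559/1075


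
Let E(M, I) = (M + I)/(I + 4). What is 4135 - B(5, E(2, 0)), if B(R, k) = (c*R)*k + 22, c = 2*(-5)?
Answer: 4138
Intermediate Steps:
c = -10
E(M, I) = (I + M)/(4 + I)
B(R, k) = 22 - 10*R*k (B(R, k) = (-10*R)*k + 22 = -10*R*k + 22 = 22 - 10*R*k)
4135 - B(5, E(2, 0)) = 4135 - (22 - 10*5*(0 + 2)/(4 + 0)) = 4135 - (22 - 10*5*2/4) = 4135 - (22 - 10*5*(1/4)*2) = 4135 - (22 - 10*5*1/2) = 4135 - (22 - 25) = 4135 - 1*(-3) = 4135 + 3 = 4138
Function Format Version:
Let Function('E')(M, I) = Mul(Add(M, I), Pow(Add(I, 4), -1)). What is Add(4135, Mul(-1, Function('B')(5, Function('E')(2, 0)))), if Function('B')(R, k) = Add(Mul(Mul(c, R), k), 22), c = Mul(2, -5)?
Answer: 4138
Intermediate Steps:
c = -10
Function('E')(M, I) = Mul(Pow(Add(4, I), -1), Add(I, M)) (Function('E')(M, I) = Mul(Add(I, M), Pow(Add(4, I), -1)) = Mul(Pow(Add(4, I), -1), Add(I, M)))
Function('B')(R, k) = Add(22, Mul(-10, R, k)) (Function('B')(R, k) = Add(Mul(Mul(-10, R), k), 22) = Add(Mul(-10, R, k), 22) = Add(22, Mul(-10, R, k)))
Add(4135, Mul(-1, Function('B')(5, Function('E')(2, 0)))) = Add(4135, Mul(-1, Add(22, Mul(-10, 5, Mul(Pow(Add(4, 0), -1), Add(0, 2)))))) = Add(4135, Mul(-1, Add(22, Mul(-10, 5, Mul(Pow(4, -1), 2))))) = Add(4135, Mul(-1, Add(22, Mul(-10, 5, Mul(Rational(1, 4), 2))))) = Add(4135, Mul(-1, Add(22, Mul(-10, 5, Rational(1, 2))))) = Add(4135, Mul(-1, Add(22, -25))) = Add(4135, Mul(-1, -3)) = Add(4135, 3) = 4138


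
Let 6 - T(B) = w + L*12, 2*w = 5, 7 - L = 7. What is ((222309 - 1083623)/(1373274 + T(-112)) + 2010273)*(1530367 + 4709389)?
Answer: 34451712291207479572/2746555 ≈ 1.2544e+13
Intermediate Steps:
L = 0 (L = 7 - 1*7 = 7 - 7 = 0)
w = 5/2 (w = (1/2)*5 = 5/2 ≈ 2.5000)
T(B) = 7/2 (T(B) = 6 - (5/2 + 0*12) = 6 - (5/2 + 0) = 6 - 1*5/2 = 6 - 5/2 = 7/2)
((222309 - 1083623)/(1373274 + T(-112)) + 2010273)*(1530367 + 4709389) = ((222309 - 1083623)/(1373274 + 7/2) + 2010273)*(1530367 + 4709389) = (-861314/2746555/2 + 2010273)*6239756 = (-861314*2/2746555 + 2010273)*6239756 = (-1722628/2746555 + 2010273)*6239756 = (5521323636887/2746555)*6239756 = 34451712291207479572/2746555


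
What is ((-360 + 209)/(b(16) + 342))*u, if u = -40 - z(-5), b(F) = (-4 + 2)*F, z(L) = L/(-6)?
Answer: 7399/372 ≈ 19.890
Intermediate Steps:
z(L) = -L/6 (z(L) = L*(-1/6) = -L/6)
b(F) = -2*F
u = -245/6 (u = -40 - (-1)*(-5)/6 = -40 - 1*5/6 = -40 - 5/6 = -245/6 ≈ -40.833)
((-360 + 209)/(b(16) + 342))*u = ((-360 + 209)/(-2*16 + 342))*(-245/6) = -151/(-32 + 342)*(-245/6) = -151/310*(-245/6) = 7399/372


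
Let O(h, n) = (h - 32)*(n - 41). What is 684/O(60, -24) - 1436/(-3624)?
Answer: 8419/412230 ≈ 0.020423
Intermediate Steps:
O(h, n) = (-41 + n)*(-32 + h) (O(h, n) = (-32 + h)*(-41 + n) = (-41 + n)*(-32 + h))
684/O(60, -24) - 1436/(-3624) = 684/(1312 - 41*60 - 32*(-24) + 60*(-24)) - 1436/(-3624) = 684/(1312 - 2460 + 768 - 1440) - 1436*(-1/3624) = 684/(-1820) + 359/906 = 684*(-1/1820) + 359/906 = -171/455 + 359/906 = 8419/412230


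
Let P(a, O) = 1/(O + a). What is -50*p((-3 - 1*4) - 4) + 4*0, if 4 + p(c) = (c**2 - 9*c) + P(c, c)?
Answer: -118775/11 ≈ -10798.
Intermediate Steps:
p(c) = -4 + c**2 + 1/(2*c) - 9*c (p(c) = -4 + ((c**2 - 9*c) + 1/(c + c)) = -4 + ((c**2 - 9*c) + 1/(2*c)) = -4 + (c**2 + 1/(2*c) - 9*c) = -4 + c**2 + 1/(2*c) - 9*c)
-50*p((-3 - 1*4) - 4) + 4*0 = -50*(-4 + ((-3 - 1*4) - 4)**2 + 1/(2*((-3 - 1*4) - 4)) - 9*((-3 - 1*4) - 4)) + 4*0 = -50*(-4 + ((-3 - 4) - 4)**2 + 1/(2*((-3 - 4) - 4)) - 9*((-3 - 4) - 4)) + 0 = -50*(-4 + (-7 - 4)**2 + 1/(2*(-7 - 4)) - 9*(-7 - 4)) + 0 = -50*(-4 + (-11)**2 + (1/2)/(-11) - 9*(-11)) + 0 = -50*(-4 + 121 + (1/2)*(-1/11) + 99) + 0 = -50*(-4 + 121 - 1/22 + 99) + 0 = -50*4751/22 + 0 = -118775/11 + 0 = -118775/11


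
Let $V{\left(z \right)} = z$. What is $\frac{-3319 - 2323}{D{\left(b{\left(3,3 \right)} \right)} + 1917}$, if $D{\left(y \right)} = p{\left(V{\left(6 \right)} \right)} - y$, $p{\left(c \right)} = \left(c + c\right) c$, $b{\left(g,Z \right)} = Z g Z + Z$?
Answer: $- \frac{5642}{1959} \approx -2.88$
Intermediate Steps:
$b{\left(g,Z \right)} = Z + g Z^{2}$ ($b{\left(g,Z \right)} = g Z^{2} + Z = Z + g Z^{2}$)
$p{\left(c \right)} = 2 c^{2}$ ($p{\left(c \right)} = 2 c c = 2 c^{2}$)
$D{\left(y \right)} = 72 - y$ ($D{\left(y \right)} = 2 \cdot 6^{2} - y = 2 \cdot 36 - y = 72 - y$)
$\frac{-3319 - 2323}{D{\left(b{\left(3,3 \right)} \right)} + 1917} = \frac{-3319 - 2323}{\left(72 - 3 \left(1 + 3 \cdot 3\right)\right) + 1917} = - \frac{5642}{\left(72 - 3 \left(1 + 9\right)\right) + 1917} = - \frac{5642}{\left(72 - 3 \cdot 10\right) + 1917} = - \frac{5642}{\left(72 - 30\right) + 1917} = - \frac{5642}{42 + 1917} = - \frac{5642}{1959}$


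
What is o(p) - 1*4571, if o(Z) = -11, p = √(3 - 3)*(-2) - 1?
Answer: -4582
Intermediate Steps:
p = -1 (p = √0*(-2) - 1 = 0*(-2) - 1 = 0 - 1 = -1)
o(p) - 1*4571 = -11 - 1*4571 = -11 - 4571 = -4582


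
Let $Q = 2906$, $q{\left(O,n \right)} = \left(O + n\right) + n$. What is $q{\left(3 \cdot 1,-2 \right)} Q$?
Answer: $-2906$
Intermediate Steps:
$q{\left(O,n \right)} = O + 2 n$
$q{\left(3 \cdot 1,-2 \right)} Q = \left(3 \cdot 1 + 2 \left(-2\right)\right) 2906 = \left(3 - 4\right) 2906 = \left(-1\right) 2906 = -2906$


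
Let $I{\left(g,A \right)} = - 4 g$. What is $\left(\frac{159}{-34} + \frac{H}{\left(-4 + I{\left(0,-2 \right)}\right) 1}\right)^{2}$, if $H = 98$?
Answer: $\frac{246016}{289} \approx 851.27$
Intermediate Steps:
$\left(\frac{159}{-34} + \frac{H}{\left(-4 + I{\left(0,-2 \right)}\right) 1}\right)^{2} = \left(\frac{159}{-34} + \frac{98}{\left(-4 - 0\right) 1}\right)^{2} = \left(159 \left(- \frac{1}{34}\right) + \frac{98}{\left(-4 + 0\right) 1}\right)^{2} = \left(- \frac{159}{34} + \frac{98}{\left(-4\right) 1}\right)^{2} = \left(- \frac{159}{34} + \frac{98}{-4}\right)^{2} = \left(- \frac{159}{34} + 98 \left(- \frac{1}{4}\right)\right)^{2} = \left(- \frac{159}{34} - \frac{49}{2}\right)^{2} = \left(- \frac{496}{17}\right)^{2} = \frac{246016}{289}$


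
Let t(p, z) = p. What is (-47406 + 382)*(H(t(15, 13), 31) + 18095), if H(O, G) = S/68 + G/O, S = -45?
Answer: -216996162748/255 ≈ -8.5097e+8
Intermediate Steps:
H(O, G) = -45/68 + G/O
(-47406 + 382)*(H(t(15, 13), 31) + 18095) = (-47406 + 382)*((-45/68 + 31/15) + 18095) = -47024*((-45/68 + 31*(1/15)) + 18095) = -47024*((-45/68 + 31/15) + 18095) = -47024*(1433/1020 + 18095) = -47024*18458333/1020 = -216996162748/255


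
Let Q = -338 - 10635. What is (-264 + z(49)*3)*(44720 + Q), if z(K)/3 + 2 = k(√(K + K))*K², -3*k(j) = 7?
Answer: -1711074141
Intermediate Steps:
k(j) = -7/3 (k(j) = -⅓*7 = -7/3)
Q = -10973
z(K) = -6 - 7*K² (z(K) = -6 + 3*(-7*K²/3) = -6 - 7*K²)
(-264 + z(49)*3)*(44720 + Q) = (-264 + (-6 - 7*49²)*3)*(44720 - 10973) = (-264 + (-6 - 7*2401)*3)*33747 = (-264 + (-6 - 16807)*3)*33747 = (-264 - 16813*3)*33747 = (-264 - 50439)*33747 = -50703*33747 = -1711074141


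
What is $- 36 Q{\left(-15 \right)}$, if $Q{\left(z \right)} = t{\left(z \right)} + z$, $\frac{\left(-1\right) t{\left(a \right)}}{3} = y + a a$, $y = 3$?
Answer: $25164$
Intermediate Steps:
$t{\left(a \right)} = -9 - 3 a^{2}$ ($t{\left(a \right)} = - 3 \left(3 + a a\right) = - 3 \left(3 + a^{2}\right) = -9 - 3 a^{2}$)
$Q{\left(z \right)} = -9 + z - 3 z^{2}$ ($Q{\left(z \right)} = \left(-9 - 3 z^{2}\right) + z = -9 + z - 3 z^{2}$)
$- 36 Q{\left(-15 \right)} = - 36 \left(-9 - 15 - 3 \left(-15\right)^{2}\right) = - 36 \left(-9 - 15 - 675\right) = \left(-36\right) \left(-699\right) = 25164$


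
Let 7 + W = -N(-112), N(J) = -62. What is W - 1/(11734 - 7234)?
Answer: 247499/4500 ≈ 55.000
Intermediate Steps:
W = 55 (W = -7 - 1*(-62) = -7 + 62 = 55)
W - 1/(11734 - 7234) = 55 - 1/(11734 - 7234) = 55 - 1/4500 = 247499/4500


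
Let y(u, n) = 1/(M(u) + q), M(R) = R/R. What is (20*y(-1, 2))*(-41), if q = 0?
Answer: -820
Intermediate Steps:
M(R) = 1
y(u, n) = 1 (y(u, n) = 1/(1 + 0) = 1/1 = 1)
(20*y(-1, 2))*(-41) = (20*1)*(-41) = 20*(-41) = -820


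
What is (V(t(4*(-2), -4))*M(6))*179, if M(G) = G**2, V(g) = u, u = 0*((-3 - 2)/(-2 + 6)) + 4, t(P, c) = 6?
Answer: 25776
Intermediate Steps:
u = 4 (u = 0*(-5/4) + 4 = 0 + 4 = 4)
V(g) = 4
(V(t(4*(-2), -4))*M(6))*179 = (4*6**2)*179 = (4*36)*179 = 144*179 = 25776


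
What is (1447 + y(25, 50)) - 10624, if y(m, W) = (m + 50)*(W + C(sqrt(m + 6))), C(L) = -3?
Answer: -5652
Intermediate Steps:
y(m, W) = (-3 + W)*(50 + m) (y(m, W) = (m + 50)*(W - 3) = (50 + m)*(-3 + W) = (-3 + W)*(50 + m))
(1447 + y(25, 50)) - 10624 = (1447 + (-150 - 3*25 + 50*50 + 50*25)) - 10624 = (1447 + (-150 - 75 + 2500 + 1250)) - 10624 = (1447 + 3525) - 10624 = 4972 - 10624 = -5652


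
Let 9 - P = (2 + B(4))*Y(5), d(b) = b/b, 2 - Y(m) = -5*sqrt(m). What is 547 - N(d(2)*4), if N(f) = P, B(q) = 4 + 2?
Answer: 554 + 40*sqrt(5) ≈ 643.44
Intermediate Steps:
Y(m) = 2 + 5*sqrt(m) (Y(m) = 2 - (-5)*sqrt(m) = 2 + 5*sqrt(m))
B(q) = 6
d(b) = 1
P = -7 - 40*sqrt(5) (P = 9 - (2 + 6)*(2 + 5*sqrt(5)) = 9 - 8*(2 + 5*sqrt(5)) = 9 - (16 + 40*sqrt(5)) = 9 + (-16 - 40*sqrt(5)) = -7 - 40*sqrt(5) ≈ -96.443)
N(f) = -7 - 40*sqrt(5)
547 - N(d(2)*4) = 547 - (-7 - 40*sqrt(5)) = 547 + (7 + 40*sqrt(5)) = 554 + 40*sqrt(5)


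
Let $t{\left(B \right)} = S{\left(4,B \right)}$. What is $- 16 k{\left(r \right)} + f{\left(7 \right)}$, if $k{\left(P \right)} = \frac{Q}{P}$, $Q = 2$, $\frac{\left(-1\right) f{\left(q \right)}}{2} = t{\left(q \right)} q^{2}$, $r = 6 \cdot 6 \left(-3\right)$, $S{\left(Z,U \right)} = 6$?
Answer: $- \frac{15868}{27} \approx -587.7$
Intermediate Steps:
$r = -108$ ($r = 36 \left(-3\right) = -108$)
$t{\left(B \right)} = 6$
$f{\left(q \right)} = - 12 q^{2}$ ($f{\left(q \right)} = - 2 \cdot 6 q^{2} = - 12 q^{2}$)
$k{\left(P \right)} = \frac{2}{P}$
$- 16 k{\left(r \right)} + f{\left(7 \right)} = - 16 \frac{2}{-108} - 12 \cdot 7^{2} = - 16 \cdot 2 \left(- \frac{1}{108}\right) - 588 = \left(-16\right) \left(- \frac{1}{54}\right) - 588 = \frac{8}{27} - 588 = - \frac{15868}{27}$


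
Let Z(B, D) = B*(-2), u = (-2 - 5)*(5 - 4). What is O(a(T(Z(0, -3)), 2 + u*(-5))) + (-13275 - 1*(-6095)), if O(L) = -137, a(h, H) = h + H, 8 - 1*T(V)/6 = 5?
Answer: -7317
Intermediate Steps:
u = -7 (u = -7*1 = -7)
Z(B, D) = -2*B
T(V) = 18 (T(V) = 48 - 6*5 = 48 - 30 = 18)
a(h, H) = H + h
O(a(T(Z(0, -3)), 2 + u*(-5))) + (-13275 - 1*(-6095)) = -137 + (-13275 - 1*(-6095)) = -137 + (-13275 + 6095) = -137 - 7180 = -7317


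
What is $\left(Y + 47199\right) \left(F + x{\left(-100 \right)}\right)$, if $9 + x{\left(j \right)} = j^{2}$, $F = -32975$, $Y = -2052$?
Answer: $-1037658648$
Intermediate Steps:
$x{\left(j \right)} = -9 + j^{2}$
$\left(Y + 47199\right) \left(F + x{\left(-100 \right)}\right) = \left(-2052 + 47199\right) \left(-32975 - \left(9 - \left(-100\right)^{2}\right)\right) = 45147 \left(-32975 + \left(-9 + 10000\right)\right) = 45147 \left(-32975 + 9991\right) = 45147 \left(-22984\right) = -1037658648$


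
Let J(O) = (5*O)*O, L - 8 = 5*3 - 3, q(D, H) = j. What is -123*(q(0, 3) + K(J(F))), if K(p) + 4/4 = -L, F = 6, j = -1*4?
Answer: 3075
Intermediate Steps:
j = -4
q(D, H) = -4
L = 20 (L = 8 + (5*3 - 3) = 8 + (15 - 3) = 8 + 12 = 20)
J(O) = 5*O**2
K(p) = -21 (K(p) = -1 - 1*20 = -1 - 20 = -21)
-123*(q(0, 3) + K(J(F))) = -123*(-4 - 21) = -123*(-25) = 3075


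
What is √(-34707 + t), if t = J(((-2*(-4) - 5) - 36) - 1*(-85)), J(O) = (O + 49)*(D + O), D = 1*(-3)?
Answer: I*√29758 ≈ 172.51*I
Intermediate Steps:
D = -3
J(O) = (-3 + O)*(49 + O) (J(O) = (O + 49)*(-3 + O) = (49 + O)*(-3 + O) = (-3 + O)*(49 + O))
t = 4949 (t = -147 + (((-2*(-4) - 5) - 36) - 1*(-85))² + 46*(((-2*(-4) - 5) - 36) - 1*(-85)) = -147 + (((8 - 5) - 36) + 85)² + 46*(((8 - 5) - 36) + 85) = -147 + ((3 - 36) + 85)² + 46*((3 - 36) + 85) = -147 + (-33 + 85)² + 46*(-33 + 85) = -147 + 52² + 46*52 = -147 + 2704 + 2392 = 4949)
√(-34707 + t) = √(-34707 + 4949) = √(-29758) = I*√29758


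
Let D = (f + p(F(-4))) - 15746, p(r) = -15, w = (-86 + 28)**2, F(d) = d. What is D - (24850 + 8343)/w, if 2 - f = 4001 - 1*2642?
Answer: -57618145/3364 ≈ -17128.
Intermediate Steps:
w = 3364 (w = (-58)**2 = 3364)
f = -1357 (f = 2 - (4001 - 1*2642) = 2 - (4001 - 2642) = 2 - 1*1359 = 2 - 1359 = -1357)
D = -17118 (D = (-1357 - 15) - 15746 = -1372 - 15746 = -17118)
D - (24850 + 8343)/w = -17118 - (24850 + 8343)/3364 = -17118 - 33193/3364 = -57618145/3364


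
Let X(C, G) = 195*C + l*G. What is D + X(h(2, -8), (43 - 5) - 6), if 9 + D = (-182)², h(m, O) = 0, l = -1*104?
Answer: 29787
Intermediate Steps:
l = -104
X(C, G) = -104*G + 195*C (X(C, G) = 195*C - 104*G = -104*G + 195*C)
D = 33115 (D = -9 + (-182)² = -9 + 33124 = 33115)
D + X(h(2, -8), (43 - 5) - 6) = 33115 + (-104*((43 - 5) - 6) + 195*0) = 33115 + (-104*(38 - 6) + 0) = 33115 + (-104*32 + 0) = 33115 + (-3328 + 0) = 33115 - 3328 = 29787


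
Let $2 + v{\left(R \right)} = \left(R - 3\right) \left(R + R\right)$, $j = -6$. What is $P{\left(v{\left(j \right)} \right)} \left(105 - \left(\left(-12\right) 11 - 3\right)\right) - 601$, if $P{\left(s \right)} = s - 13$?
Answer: $21719$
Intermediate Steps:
$v{\left(R \right)} = -2 + 2 R \left(-3 + R\right)$ ($v{\left(R \right)} = -2 + \left(R - 3\right) \left(R + R\right) = -2 + \left(-3 + R\right) 2 R = -2 + 2 R \left(-3 + R\right)$)
$P{\left(s \right)} = -13 + s$
$P{\left(v{\left(j \right)} \right)} \left(105 - \left(\left(-12\right) 11 - 3\right)\right) - 601 = \left(-13 - \left(-34 - 72\right)\right) \left(105 - \left(\left(-12\right) 11 - 3\right)\right) - 601 = \left(-13 + \left(-2 + 36 + 2 \cdot 36\right)\right) \left(105 - \left(-132 - 3\right)\right) - 601 = \left(-13 + \left(-2 + 36 + 72\right)\right) \left(105 - -135\right) - 601 = \left(-13 + 106\right) \left(105 + 135\right) - 601 = 93 \cdot 240 - 601 = 22320 - 601 = 21719$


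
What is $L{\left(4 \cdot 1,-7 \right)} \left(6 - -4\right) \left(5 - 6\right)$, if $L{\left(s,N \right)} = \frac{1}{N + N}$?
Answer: $\frac{5}{7} \approx 0.71429$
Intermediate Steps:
$L{\left(s,N \right)} = \frac{1}{2 N}$
$L{\left(4 \cdot 1,-7 \right)} \left(6 - -4\right) \left(5 - 6\right) = \frac{1}{2 \left(-7\right)} \left(6 - -4\right) \left(5 - 6\right) = \frac{1}{2} \left(- \frac{1}{7}\right) \left(6 + 4\right) \left(-1\right) = - \frac{10 \left(-1\right)}{14} = \left(- \frac{1}{14}\right) \left(-10\right) = \frac{5}{7}$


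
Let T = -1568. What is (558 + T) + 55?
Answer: -955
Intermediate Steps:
(558 + T) + 55 = (558 - 1568) + 55 = -1010 + 55 = -955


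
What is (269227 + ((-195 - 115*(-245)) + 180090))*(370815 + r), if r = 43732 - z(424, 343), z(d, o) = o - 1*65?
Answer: 197729350893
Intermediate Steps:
z(d, o) = -65 + o (z(d, o) = o - 65 = -65 + o)
r = 43454 (r = 43732 - (-65 + 343) = 43732 - 1*278 = 43732 - 278 = 43454)
(269227 + ((-195 - 115*(-245)) + 180090))*(370815 + r) = (269227 + ((-195 - 115*(-245)) + 180090))*(370815 + 43454) = (269227 + ((-195 + 28175) + 180090))*414269 = (269227 + (27980 + 180090))*414269 = (269227 + 208070)*414269 = 477297*414269 = 197729350893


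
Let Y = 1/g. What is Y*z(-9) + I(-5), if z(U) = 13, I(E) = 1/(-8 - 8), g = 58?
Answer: 75/464 ≈ 0.16164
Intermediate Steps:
I(E) = -1/16 (I(E) = 1/(-16) = -1/16)
Y = 1/58 ≈ 0.017241
Y*z(-9) + I(-5) = (1/58)*13 - 1/16 = 13/58 - 1/16 = 75/464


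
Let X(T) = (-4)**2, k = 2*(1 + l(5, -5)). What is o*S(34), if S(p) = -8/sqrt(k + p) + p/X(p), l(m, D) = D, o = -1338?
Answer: -11373/4 + 5352*sqrt(26)/13 ≈ -744.02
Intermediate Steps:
k = -8 (k = 2*(1 - 5) = 2*(-4) = -8)
X(T) = 16
S(p) = -8/sqrt(-8 + p) + p/16
o*S(34) = -1338*(-8/sqrt(-8 + 34) + (1/16)*34) = -1338*(-4*sqrt(26)/13 + 17/8) = -1338*(17/8 - 4*sqrt(26)/13) = -11373/4 + 5352*sqrt(26)/13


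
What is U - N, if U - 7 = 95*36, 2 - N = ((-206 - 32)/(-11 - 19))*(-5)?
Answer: 10156/3 ≈ 3385.3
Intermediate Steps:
N = 125/3 (N = 2 - (-206 - 32)/(-11 - 19)*(-5) = 2 - (-238/(-30))*(-5) = 2 - (-238*(-1/30))*(-5) = 2 - 119*(-5)/15 = 2 - 1*(-119/3) = 2 + 119/3 = 125/3 ≈ 41.667)
U = 3427 (U = 7 + 95*36 = 7 + 3420 = 3427)
U - N = 3427 - 1*125/3 = 3427 - 125/3 = 10156/3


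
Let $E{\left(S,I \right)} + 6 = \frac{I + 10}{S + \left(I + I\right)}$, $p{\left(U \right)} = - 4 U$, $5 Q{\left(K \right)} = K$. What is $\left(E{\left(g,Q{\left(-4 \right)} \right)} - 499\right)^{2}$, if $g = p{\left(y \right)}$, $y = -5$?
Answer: $\frac{1018081}{4} \approx 2.5452 \cdot 10^{5}$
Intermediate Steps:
$Q{\left(K \right)} = \frac{K}{5}$
$g = 20$ ($g = \left(-4\right) \left(-5\right) = 20$)
$E{\left(S,I \right)} = -6 + \frac{10 + I}{S + 2 I}$ ($E{\left(S,I \right)} = -6 + \frac{I + 10}{S + \left(I + I\right)} = -6 + \frac{10 + I}{S + 2 I}$)
$\left(E{\left(g,Q{\left(-4 \right)} \right)} - 499\right)^{2} = \left(\frac{10 - 11 \cdot \frac{1}{5} \left(-4\right) - 120}{20 + 2 \cdot \frac{1}{5} \left(-4\right)} - 499\right)^{2} = \left(\frac{10 - - \frac{44}{5} - 120}{20 + 2 \left(- \frac{4}{5}\right)} - 499\right)^{2} = \left(\frac{10 + \frac{44}{5} - 120}{20 - \frac{8}{5}} - 499\right)^{2} = \left(\frac{1}{\frac{92}{5}} \left(- \frac{506}{5}\right) - 499\right)^{2} = \left(\frac{5}{92} \left(- \frac{506}{5}\right) - 499\right)^{2} = \left(- \frac{11}{2} - 499\right)^{2} = \left(- \frac{1009}{2}\right)^{2} = \frac{1018081}{4}$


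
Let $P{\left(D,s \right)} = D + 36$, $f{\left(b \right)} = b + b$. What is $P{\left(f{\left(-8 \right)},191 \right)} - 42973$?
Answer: $-42953$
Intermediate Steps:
$f{\left(b \right)} = 2 b$
$P{\left(D,s \right)} = 36 + D$
$P{\left(f{\left(-8 \right)},191 \right)} - 42973 = \left(36 + 2 \left(-8\right)\right) - 42973 = \left(36 - 16\right) - 42973 = 20 - 42973 = -42953$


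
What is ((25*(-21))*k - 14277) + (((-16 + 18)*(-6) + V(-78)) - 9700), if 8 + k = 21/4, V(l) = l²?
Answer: -65845/4 ≈ -16461.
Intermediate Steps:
k = -11/4 (k = -8 + 21/4 = -11/4 ≈ -2.7500)
((25*(-21))*k - 14277) + (((-16 + 18)*(-6) + V(-78)) - 9700) = ((25*(-21))*(-11/4) - 14277) + (((-16 + 18)*(-6) + (-78)²) - 9700) = (-525*(-11/4) - 14277) + ((2*(-6) + 6084) - 9700) = (5775/4 - 14277) + ((-12 + 6084) - 9700) = -51333/4 + (6072 - 9700) = -51333/4 - 3628 = -65845/4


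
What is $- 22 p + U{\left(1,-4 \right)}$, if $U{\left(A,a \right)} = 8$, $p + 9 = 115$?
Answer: $-2324$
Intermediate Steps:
$p = 106$ ($p = -9 + 115 = 106$)
$- 22 p + U{\left(1,-4 \right)} = \left(-22\right) 106 + 8 = -2332 + 8 = -2324$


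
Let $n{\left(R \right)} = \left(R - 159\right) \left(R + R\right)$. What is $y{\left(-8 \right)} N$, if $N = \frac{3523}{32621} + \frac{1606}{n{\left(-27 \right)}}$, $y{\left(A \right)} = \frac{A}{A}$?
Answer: $\frac{43887169}{163822662} \approx 0.26789$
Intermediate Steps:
$n{\left(R \right)} = 2 R \left(-159 + R\right)$ ($n{\left(R \right)} = \left(-159 + R\right) 2 R = 2 R \left(-159 + R\right)$)
$y{\left(A \right)} = 1$
$N = \frac{43887169}{163822662}$ ($N = \frac{3523}{32621} + \frac{1606}{2 \left(-27\right) \left(-159 - 27\right)} = 3523 \cdot \frac{1}{32621} + \frac{1606}{2 \left(-27\right) \left(-186\right)} = \frac{3523}{32621} + \frac{1606}{10044} = \frac{3523}{32621} + 1606 \cdot \frac{1}{10044} = \frac{3523}{32621} + \frac{803}{5022} = \frac{43887169}{163822662} \approx 0.26789$)
$y{\left(-8 \right)} N = 1 \cdot \frac{43887169}{163822662} = \frac{43887169}{163822662}$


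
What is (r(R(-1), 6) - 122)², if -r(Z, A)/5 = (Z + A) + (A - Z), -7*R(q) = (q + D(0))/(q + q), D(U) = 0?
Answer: 33124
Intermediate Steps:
R(q) = -1/14 (R(q) = -(q + 0)/(7*(q + q)) = -q/(7*(2*q)) = -q*1/(2*q)/7 = -⅐*½ = -1/14)
r(Z, A) = -10*A (r(Z, A) = -5*((Z + A) + (A - Z)) = -5*((A + Z) + (A - Z)) = -10*A)
(r(R(-1), 6) - 122)² = (-10*6 - 122)² = (-60 - 122)² = (-182)² = 33124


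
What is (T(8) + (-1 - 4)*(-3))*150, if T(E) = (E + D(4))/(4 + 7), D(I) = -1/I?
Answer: 51825/22 ≈ 2355.7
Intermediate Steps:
T(E) = -1/44 + E/11 (T(E) = (E - 1/4)/(4 + 7) = (E - 1*¼)/11 = (E - ¼)*(1/11) = (-¼ + E)*(1/11) = -1/44 + E/11)
(T(8) + (-1 - 4)*(-3))*150 = ((-1/44 + (1/11)*8) + (-1 - 4)*(-3))*150 = ((-1/44 + 8/11) - 5*(-3))*150 = (31/44 + 15)*150 = (691/44)*150 = 51825/22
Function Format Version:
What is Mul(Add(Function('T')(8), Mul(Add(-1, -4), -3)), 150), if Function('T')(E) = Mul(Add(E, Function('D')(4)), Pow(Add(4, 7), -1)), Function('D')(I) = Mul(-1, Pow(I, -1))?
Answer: Rational(51825, 22) ≈ 2355.7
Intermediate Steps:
Function('T')(E) = Add(Rational(-1, 44), Mul(Rational(1, 11), E)) (Function('T')(E) = Mul(Add(E, Mul(-1, Pow(4, -1))), Pow(Add(4, 7), -1)) = Mul(Add(E, Mul(-1, Rational(1, 4))), Pow(11, -1)) = Mul(Add(E, Rational(-1, 4)), Rational(1, 11)) = Mul(Add(Rational(-1, 4), E), Rational(1, 11)) = Add(Rational(-1, 44), Mul(Rational(1, 11), E)))
Mul(Add(Function('T')(8), Mul(Add(-1, -4), -3)), 150) = Mul(Add(Add(Rational(-1, 44), Mul(Rational(1, 11), 8)), Mul(Add(-1, -4), -3)), 150) = Mul(Add(Add(Rational(-1, 44), Rational(8, 11)), Mul(-5, -3)), 150) = Mul(Add(Rational(31, 44), 15), 150) = Mul(Rational(691, 44), 150) = Rational(51825, 22)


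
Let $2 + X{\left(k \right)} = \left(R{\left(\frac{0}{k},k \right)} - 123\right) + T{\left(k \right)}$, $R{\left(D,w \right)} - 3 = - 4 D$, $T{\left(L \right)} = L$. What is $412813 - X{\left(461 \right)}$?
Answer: $412474$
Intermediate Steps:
$R{\left(D,w \right)} = 3 - 4 D$
$X{\left(k \right)} = -122 + k$ ($X{\left(k \right)} = -2 + \left(\left(\left(3 - 4 \frac{0}{k}\right) - 123\right) + k\right) = -2 + \left(\left(\left(3 - 0\right) - 123\right) + k\right) = -2 + \left(\left(\left(3 + 0\right) - 123\right) + k\right) = -2 + \left(\left(3 - 123\right) + k\right) = -2 + \left(-120 + k\right) = -122 + k$)
$412813 - X{\left(461 \right)} = 412813 - \left(-122 + 461\right) = 412813 - 339 = 412474$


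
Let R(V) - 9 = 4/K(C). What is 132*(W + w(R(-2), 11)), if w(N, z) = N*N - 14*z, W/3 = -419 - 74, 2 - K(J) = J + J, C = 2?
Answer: -209088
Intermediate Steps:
K(J) = 2 - 2*J (K(J) = 2 - (J + J) = 2 - 2*J)
W = -1479 (W = 3*(-419 - 74) = 3*(-493) = -1479)
R(V) = 7 (R(V) = 9 + 4/(2 - 2*2) = 9 + 4/(2 - 4) = 9 + 4/(-2) = 9 + 4*(-½) = 9 - 2 = 7)
w(N, z) = N² - 14*z
132*(W + w(R(-2), 11)) = 132*(-1479 + (7² - 14*11)) = 132*(-1479 + (49 - 154)) = 132*(-1479 - 105) = 132*(-1584) = -209088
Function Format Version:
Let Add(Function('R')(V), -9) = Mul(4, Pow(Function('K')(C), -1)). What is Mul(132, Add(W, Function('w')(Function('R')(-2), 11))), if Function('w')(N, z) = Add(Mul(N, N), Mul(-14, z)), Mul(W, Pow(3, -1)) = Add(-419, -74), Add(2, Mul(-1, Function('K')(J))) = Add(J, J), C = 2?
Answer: -209088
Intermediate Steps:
Function('K')(J) = Add(2, Mul(-2, J)) (Function('K')(J) = Add(2, Mul(-1, Add(J, J))) = Add(2, Mul(-1, Mul(2, J))) = Add(2, Mul(-2, J)))
W = -1479 (W = Mul(3, Add(-419, -74)) = Mul(3, -493) = -1479)
Function('R')(V) = 7 (Function('R')(V) = Add(9, Mul(4, Pow(Add(2, Mul(-2, 2)), -1))) = Add(9, Mul(4, Pow(Add(2, -4), -1))) = Add(9, Mul(4, Pow(-2, -1))) = Add(9, Mul(4, Rational(-1, 2))) = Add(9, -2) = 7)
Function('w')(N, z) = Add(Pow(N, 2), Mul(-14, z))
Mul(132, Add(W, Function('w')(Function('R')(-2), 11))) = Mul(132, Add(-1479, Add(Pow(7, 2), Mul(-14, 11)))) = Mul(132, Add(-1479, Add(49, -154))) = Mul(132, Add(-1479, -105)) = Mul(132, -1584) = -209088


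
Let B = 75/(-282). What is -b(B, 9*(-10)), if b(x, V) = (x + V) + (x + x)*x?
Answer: 199085/2209 ≈ 90.125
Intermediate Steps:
B = -25/94 (B = 75*(-1/282) = -25/94 ≈ -0.26596)
b(x, V) = V + x + 2*x**2 (b(x, V) = (V + x) + (2*x)*x = (V + x) + 2*x**2 = V + x + 2*x**2)
-b(B, 9*(-10)) = -(9*(-10) - 25/94 + 2*(-25/94)**2) = -(-90 - 25/94 + 2*(625/8836)) = -(-90 - 25/94 + 625/4418) = -1*(-199085/2209) = 199085/2209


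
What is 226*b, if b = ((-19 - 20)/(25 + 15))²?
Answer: 171873/800 ≈ 214.84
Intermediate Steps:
b = 1521/1600 (b = (-39/40)² = 1521/1600 ≈ 0.95062)
226*b = 226*(1521/1600) = 171873/800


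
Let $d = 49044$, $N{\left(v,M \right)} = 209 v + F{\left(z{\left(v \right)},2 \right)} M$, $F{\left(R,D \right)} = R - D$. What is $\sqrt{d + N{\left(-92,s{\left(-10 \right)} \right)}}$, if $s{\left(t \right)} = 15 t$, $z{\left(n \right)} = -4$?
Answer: $2 \sqrt{7679} \approx 175.26$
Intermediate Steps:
$N{\left(v,M \right)} = - 6 M + 209 v$ ($N{\left(v,M \right)} = 209 v + \left(-4 - 2\right) M = 209 v - 6 M = - 6 M + 209 v$)
$\sqrt{d + N{\left(-92,s{\left(-10 \right)} \right)}} = \sqrt{49044 - \left(19228 + 6 \cdot 15 \left(-10\right)\right)} = \sqrt{49044 - 18328} = \sqrt{30716} = 2 \sqrt{7679}$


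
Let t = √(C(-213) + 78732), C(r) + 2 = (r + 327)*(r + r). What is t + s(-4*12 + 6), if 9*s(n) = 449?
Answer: 449/9 + √30166 ≈ 223.57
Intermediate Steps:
s(n) = 449/9 (s(n) = (⅑)*449 = 449/9)
C(r) = -2 + 2*r*(327 + r) (C(r) = -2 + (r + 327)*(r + r) = -2 + (327 + r)*(2*r) = -2 + 2*r*(327 + r))
t = √30166 (t = √((-2 + 2*(-213)² + 654*(-213)) + 78732) = √((-2 + 2*45369 - 139302) + 78732) = √((-2 + 90738 - 139302) + 78732) = √(-48566 + 78732) = √30166 ≈ 173.68)
t + s(-4*12 + 6) = √30166 + 449/9 = 449/9 + √30166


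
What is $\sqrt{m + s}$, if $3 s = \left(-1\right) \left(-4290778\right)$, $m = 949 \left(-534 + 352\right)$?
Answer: $\frac{4 \sqrt{707367}}{3} \approx 1121.4$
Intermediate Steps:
$m = -172718$ ($m = 949 \left(-182\right) = -172718$)
$s = \frac{4290778}{3}$ ($s = \frac{\left(-1\right) \left(-4290778\right)}{3} = \frac{1}{3} \cdot 4290778 = \frac{4290778}{3} \approx 1.4303 \cdot 10^{6}$)
$\sqrt{m + s} = \sqrt{-172718 + \frac{4290778}{3}} = \sqrt{\frac{3772624}{3}} = \frac{4 \sqrt{707367}}{3}$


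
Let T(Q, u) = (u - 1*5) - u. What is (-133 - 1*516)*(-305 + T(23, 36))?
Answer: 201190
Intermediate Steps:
T(Q, u) = -5 (T(Q, u) = (u - 5) - u = (-5 + u) - u = -5)
(-133 - 1*516)*(-305 + T(23, 36)) = (-133 - 1*516)*(-305 - 5) = (-133 - 516)*(-310) = -649*(-310) = 201190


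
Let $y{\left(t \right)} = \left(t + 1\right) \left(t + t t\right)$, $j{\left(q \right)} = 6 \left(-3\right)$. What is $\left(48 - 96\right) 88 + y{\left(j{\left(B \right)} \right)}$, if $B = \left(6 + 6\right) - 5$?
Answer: $-9426$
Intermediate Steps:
$B = 7$ ($B = 12 - 5 = 7$)
$j{\left(q \right)} = -18$
$y{\left(t \right)} = \left(1 + t\right) \left(t + t^{2}\right)$
$\left(48 - 96\right) 88 + y{\left(j{\left(B \right)} \right)} = \left(48 - 96\right) 88 - 18 \left(1 + \left(-18\right)^{2} + 2 \left(-18\right)\right) = \left(-48\right) 88 - 18 \left(1 + 324 - 36\right) = -4224 - 5202 = -9426$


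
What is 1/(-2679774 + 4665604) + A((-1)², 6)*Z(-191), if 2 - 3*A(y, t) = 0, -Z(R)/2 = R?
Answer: 1517174123/5957490 ≈ 254.67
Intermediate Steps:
Z(R) = -2*R
A(y, t) = ⅔ (A(y, t) = ⅔ - ⅓*0 = ⅔ + 0 = ⅔)
1/(-2679774 + 4665604) + A((-1)², 6)*Z(-191) = 1/(-2679774 + 4665604) + 2*(-2*(-191))/3 = 1/1985830 + (⅔)*382 = 1/1985830 + 764/3 = 1517174123/5957490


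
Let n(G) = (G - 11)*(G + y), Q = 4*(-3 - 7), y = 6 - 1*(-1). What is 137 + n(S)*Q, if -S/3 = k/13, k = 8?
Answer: 470713/169 ≈ 2785.3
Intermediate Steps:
y = 7 (y = 6 + 1 = 7)
S = -24/13 ≈ -1.8462
Q = -40 (Q = 4*(-10) = -40)
n(G) = (-11 + G)*(7 + G) (n(G) = (G - 11)*(G + 7) = (-11 + G)*(7 + G))
137 + n(S)*Q = 137 + (-77 + (-24/13)² - 4*(-24/13))*(-40) = 137 + (-77 + 576/169 + 96/13)*(-40) = 137 - 11189/169*(-40) = 137 + 447560/169 = 470713/169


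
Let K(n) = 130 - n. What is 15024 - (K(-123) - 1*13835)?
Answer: 28606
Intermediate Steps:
15024 - (K(-123) - 1*13835) = 15024 - ((130 - 1*(-123)) - 1*13835) = 15024 - ((130 + 123) - 13835) = 15024 - (253 - 13835) = 15024 - 1*(-13582) = 15024 + 13582 = 28606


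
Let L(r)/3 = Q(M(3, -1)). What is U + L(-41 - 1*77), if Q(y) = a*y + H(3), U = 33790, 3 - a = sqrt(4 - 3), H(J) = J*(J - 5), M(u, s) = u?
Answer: 33790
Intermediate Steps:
H(J) = J*(-5 + J)
a = 2 (a = 3 - sqrt(4 - 3) = 3 - sqrt(1) = 3 - 1*1 = 3 - 1 = 2)
Q(y) = -6 + 2*y (Q(y) = 2*y + 3*(-5 + 3) = 2*y + 3*(-2) = 2*y - 6 = -6 + 2*y)
L(r) = 0 (L(r) = 3*(-6 + 2*3) = 3*(-6 + 6) = 3*0 = 0)
U + L(-41 - 1*77) = 33790 + 0 = 33790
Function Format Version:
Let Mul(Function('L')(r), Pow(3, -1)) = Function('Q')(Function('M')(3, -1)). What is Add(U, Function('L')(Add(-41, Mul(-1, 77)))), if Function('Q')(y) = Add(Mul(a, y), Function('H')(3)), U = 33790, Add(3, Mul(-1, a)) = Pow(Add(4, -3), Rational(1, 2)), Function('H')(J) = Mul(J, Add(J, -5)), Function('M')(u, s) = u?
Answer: 33790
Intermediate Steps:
Function('H')(J) = Mul(J, Add(-5, J))
a = 2 (a = Add(3, Mul(-1, Pow(Add(4, -3), Rational(1, 2)))) = Add(3, Mul(-1, Pow(1, Rational(1, 2)))) = Add(3, Mul(-1, 1)) = Add(3, -1) = 2)
Function('Q')(y) = Add(-6, Mul(2, y)) (Function('Q')(y) = Add(Mul(2, y), Mul(3, Add(-5, 3))) = Add(Mul(2, y), Mul(3, -2)) = Add(Mul(2, y), -6) = Add(-6, Mul(2, y)))
Function('L')(r) = 0 (Function('L')(r) = Mul(3, Add(-6, Mul(2, 3))) = Mul(3, Add(-6, 6)) = Mul(3, 0) = 0)
Add(U, Function('L')(Add(-41, Mul(-1, 77)))) = Add(33790, 0) = 33790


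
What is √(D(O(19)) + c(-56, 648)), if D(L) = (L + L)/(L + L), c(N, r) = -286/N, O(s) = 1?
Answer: 3*√133/14 ≈ 2.4713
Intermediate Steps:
D(L) = 1 (D(L) = (2*L)/((2*L)) = (2*L)*(1/(2*L)) = 1)
√(D(O(19)) + c(-56, 648)) = √(1 - 286/(-56)) = √(1 - 286*(-1/56)) = √(1 + 143/28) = √(171/28) = 3*√133/14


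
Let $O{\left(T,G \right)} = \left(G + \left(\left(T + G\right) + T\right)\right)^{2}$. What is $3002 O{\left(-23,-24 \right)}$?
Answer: $26525672$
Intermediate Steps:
$O{\left(T,G \right)} = \left(2 G + 2 T\right)^{2}$ ($O{\left(T,G \right)} = \left(G + \left(\left(G + T\right) + T\right)\right)^{2} = \left(G + \left(G + 2 T\right)\right)^{2} = \left(2 G + 2 T\right)^{2}$)
$3002 O{\left(-23,-24 \right)} = 3002 \cdot 4 \left(-24 - 23\right)^{2} = 3002 \cdot 4 \left(-47\right)^{2} = 3002 \cdot 4 \cdot 2209 = 3002 \cdot 8836 = 26525672$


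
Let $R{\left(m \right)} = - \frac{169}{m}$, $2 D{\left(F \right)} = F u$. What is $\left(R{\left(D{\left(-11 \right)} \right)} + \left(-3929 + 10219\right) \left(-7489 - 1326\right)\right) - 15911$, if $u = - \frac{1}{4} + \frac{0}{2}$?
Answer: $- \frac{610086223}{11} \approx -5.5462 \cdot 10^{7}$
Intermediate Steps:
$u = - \frac{1}{4}$ ($u = \left(-1\right) \frac{1}{4} + 0 \cdot \frac{1}{2} = - \frac{1}{4} + 0 = - \frac{1}{4} \approx -0.25$)
$D{\left(F \right)} = - \frac{F}{8}$ ($D{\left(F \right)} = \frac{F \left(- \frac{1}{4}\right)}{2} = \frac{\left(- \frac{1}{4}\right) F}{2} = - \frac{F}{8}$)
$\left(R{\left(D{\left(-11 \right)} \right)} + \left(-3929 + 10219\right) \left(-7489 - 1326\right)\right) - 15911 = \left(- \frac{169}{\left(- \frac{1}{8}\right) \left(-11\right)} + \left(-3929 + 10219\right) \left(-7489 - 1326\right)\right) - 15911 = \left(- \frac{169}{\frac{11}{8}} + 6290 \left(-8815\right)\right) - 15911 = \left(\left(-169\right) \frac{8}{11} - 55446350\right) - 15911 = \left(- \frac{1352}{11} - 55446350\right) - 15911 = - \frac{609911202}{11} - 15911 = - \frac{610086223}{11}$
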